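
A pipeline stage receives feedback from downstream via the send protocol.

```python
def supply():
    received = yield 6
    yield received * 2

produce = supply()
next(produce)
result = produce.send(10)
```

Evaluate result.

Step 1: next(produce) advances to first yield, producing 6.
Step 2: send(10) resumes, received = 10.
Step 3: yield received * 2 = 10 * 2 = 20.
Therefore result = 20.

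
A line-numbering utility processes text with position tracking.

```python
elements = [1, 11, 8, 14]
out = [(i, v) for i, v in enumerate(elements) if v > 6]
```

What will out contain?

Step 1: Filter enumerate([1, 11, 8, 14]) keeping v > 6:
  (0, 1): 1 <= 6, excluded
  (1, 11): 11 > 6, included
  (2, 8): 8 > 6, included
  (3, 14): 14 > 6, included
Therefore out = [(1, 11), (2, 8), (3, 14)].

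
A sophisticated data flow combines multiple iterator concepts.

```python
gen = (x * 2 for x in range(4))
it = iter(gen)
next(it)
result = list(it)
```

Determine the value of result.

Step 1: Generator produces [0, 2, 4, 6].
Step 2: next(it) consumes first element (0).
Step 3: list(it) collects remaining: [2, 4, 6].
Therefore result = [2, 4, 6].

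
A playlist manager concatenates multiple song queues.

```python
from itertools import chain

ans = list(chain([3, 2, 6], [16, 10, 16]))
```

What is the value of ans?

Step 1: chain() concatenates iterables: [3, 2, 6] + [16, 10, 16].
Therefore ans = [3, 2, 6, 16, 10, 16].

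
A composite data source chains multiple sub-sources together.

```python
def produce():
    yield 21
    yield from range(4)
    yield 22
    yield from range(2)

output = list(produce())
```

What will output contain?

Step 1: Trace yields in order:
  yield 21
  yield 0
  yield 1
  yield 2
  yield 3
  yield 22
  yield 0
  yield 1
Therefore output = [21, 0, 1, 2, 3, 22, 0, 1].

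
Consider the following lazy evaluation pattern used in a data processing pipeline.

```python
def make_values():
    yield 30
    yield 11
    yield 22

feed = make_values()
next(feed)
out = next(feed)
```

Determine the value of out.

Step 1: make_values() creates a generator.
Step 2: next(feed) yields 30 (consumed and discarded).
Step 3: next(feed) yields 11, assigned to out.
Therefore out = 11.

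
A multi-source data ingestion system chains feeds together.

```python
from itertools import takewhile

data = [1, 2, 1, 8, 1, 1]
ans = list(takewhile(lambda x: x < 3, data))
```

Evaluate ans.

Step 1: takewhile stops at first element >= 3:
  1 < 3: take
  2 < 3: take
  1 < 3: take
  8 >= 3: stop
Therefore ans = [1, 2, 1].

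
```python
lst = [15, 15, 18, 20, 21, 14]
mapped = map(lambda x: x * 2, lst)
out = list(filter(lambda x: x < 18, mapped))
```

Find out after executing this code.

Step 1: Map x * 2:
  15 -> 30
  15 -> 30
  18 -> 36
  20 -> 40
  21 -> 42
  14 -> 28
Step 2: Filter for < 18:
  30: removed
  30: removed
  36: removed
  40: removed
  42: removed
  28: removed
Therefore out = [].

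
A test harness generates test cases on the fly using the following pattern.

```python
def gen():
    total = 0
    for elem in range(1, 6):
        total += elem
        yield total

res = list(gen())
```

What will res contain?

Step 1: Generator accumulates running sum:
  elem=1: total = 1, yield 1
  elem=2: total = 3, yield 3
  elem=3: total = 6, yield 6
  elem=4: total = 10, yield 10
  elem=5: total = 15, yield 15
Therefore res = [1, 3, 6, 10, 15].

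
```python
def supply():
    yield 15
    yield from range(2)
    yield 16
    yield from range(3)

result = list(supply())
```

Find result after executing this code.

Step 1: Trace yields in order:
  yield 15
  yield 0
  yield 1
  yield 16
  yield 0
  yield 1
  yield 2
Therefore result = [15, 0, 1, 16, 0, 1, 2].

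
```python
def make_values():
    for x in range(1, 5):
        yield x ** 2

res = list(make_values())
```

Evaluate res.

Step 1: For each x in range(1, 5), yield x**2:
  x=1: yield 1**2 = 1
  x=2: yield 2**2 = 4
  x=3: yield 3**2 = 9
  x=4: yield 4**2 = 16
Therefore res = [1, 4, 9, 16].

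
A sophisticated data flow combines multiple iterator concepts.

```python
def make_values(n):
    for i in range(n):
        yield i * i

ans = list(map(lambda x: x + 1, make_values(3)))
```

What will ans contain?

Step 1: make_values(3) yields squares: [0, 1, 4].
Step 2: map adds 1 to each: [1, 2, 5].
Therefore ans = [1, 2, 5].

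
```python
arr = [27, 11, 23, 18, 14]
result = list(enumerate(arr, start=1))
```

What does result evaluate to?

Step 1: enumerate with start=1:
  (1, 27)
  (2, 11)
  (3, 23)
  (4, 18)
  (5, 14)
Therefore result = [(1, 27), (2, 11), (3, 23), (4, 18), (5, 14)].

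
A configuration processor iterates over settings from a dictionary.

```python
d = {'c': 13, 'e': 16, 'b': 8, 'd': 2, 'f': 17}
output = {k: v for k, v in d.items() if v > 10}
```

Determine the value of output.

Step 1: Filter items where value > 10:
  'c': 13 > 10: kept
  'e': 16 > 10: kept
  'b': 8 <= 10: removed
  'd': 2 <= 10: removed
  'f': 17 > 10: kept
Therefore output = {'c': 13, 'e': 16, 'f': 17}.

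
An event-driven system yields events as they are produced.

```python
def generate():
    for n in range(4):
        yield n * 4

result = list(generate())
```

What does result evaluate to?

Step 1: For each n in range(4), yield n * 4:
  n=0: yield 0 * 4 = 0
  n=1: yield 1 * 4 = 4
  n=2: yield 2 * 4 = 8
  n=3: yield 3 * 4 = 12
Therefore result = [0, 4, 8, 12].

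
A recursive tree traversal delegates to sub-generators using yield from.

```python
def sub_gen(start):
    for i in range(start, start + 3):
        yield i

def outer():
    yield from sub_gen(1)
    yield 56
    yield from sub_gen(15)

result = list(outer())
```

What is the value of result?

Step 1: outer() delegates to sub_gen(1):
  yield 1
  yield 2
  yield 3
Step 2: yield 56
Step 3: Delegates to sub_gen(15):
  yield 15
  yield 16
  yield 17
Therefore result = [1, 2, 3, 56, 15, 16, 17].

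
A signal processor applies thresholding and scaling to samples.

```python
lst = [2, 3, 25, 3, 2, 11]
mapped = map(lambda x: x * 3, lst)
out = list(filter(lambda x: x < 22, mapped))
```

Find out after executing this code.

Step 1: Map x * 3:
  2 -> 6
  3 -> 9
  25 -> 75
  3 -> 9
  2 -> 6
  11 -> 33
Step 2: Filter for < 22:
  6: kept
  9: kept
  75: removed
  9: kept
  6: kept
  33: removed
Therefore out = [6, 9, 9, 6].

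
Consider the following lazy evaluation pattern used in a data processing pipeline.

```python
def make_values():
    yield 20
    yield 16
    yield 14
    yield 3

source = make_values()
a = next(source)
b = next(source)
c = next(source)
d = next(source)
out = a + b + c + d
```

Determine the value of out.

Step 1: Create generator and consume all values:
  a = next(source) = 20
  b = next(source) = 16
  c = next(source) = 14
  d = next(source) = 3
Step 2: out = 20 + 16 + 14 + 3 = 53.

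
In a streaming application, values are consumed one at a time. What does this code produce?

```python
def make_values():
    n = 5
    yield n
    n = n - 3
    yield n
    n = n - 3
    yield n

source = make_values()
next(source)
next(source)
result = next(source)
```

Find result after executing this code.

Step 1: Trace through generator execution:
  Yield 1: n starts at 5, yield 5
  Yield 2: n = 5 - 3 = 2, yield 2
  Yield 3: n = 2 - 3 = -1, yield -1
Step 2: First next() gets 5, second next() gets the second value, third next() yields -1.
Therefore result = -1.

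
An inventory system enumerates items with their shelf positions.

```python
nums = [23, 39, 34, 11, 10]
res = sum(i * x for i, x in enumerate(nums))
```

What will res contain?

Step 1: Compute i * x for each (i, x) in enumerate([23, 39, 34, 11, 10]):
  i=0, x=23: 0*23 = 0
  i=1, x=39: 1*39 = 39
  i=2, x=34: 2*34 = 68
  i=3, x=11: 3*11 = 33
  i=4, x=10: 4*10 = 40
Step 2: sum = 0 + 39 + 68 + 33 + 40 = 180.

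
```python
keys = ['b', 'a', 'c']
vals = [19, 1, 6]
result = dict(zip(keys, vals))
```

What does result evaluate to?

Step 1: zip pairs keys with values:
  'b' -> 19
  'a' -> 1
  'c' -> 6
Therefore result = {'b': 19, 'a': 1, 'c': 6}.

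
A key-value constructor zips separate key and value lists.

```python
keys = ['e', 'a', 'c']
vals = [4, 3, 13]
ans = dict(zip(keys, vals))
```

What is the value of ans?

Step 1: zip pairs keys with values:
  'e' -> 4
  'a' -> 3
  'c' -> 13
Therefore ans = {'e': 4, 'a': 3, 'c': 13}.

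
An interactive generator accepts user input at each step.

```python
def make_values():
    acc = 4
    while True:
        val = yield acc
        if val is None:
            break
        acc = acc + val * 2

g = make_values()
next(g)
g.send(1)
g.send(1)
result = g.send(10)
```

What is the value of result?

Step 1: next() -> yield acc=4.
Step 2: send(1) -> val=1, acc = 4 + 1*2 = 6, yield 6.
Step 3: send(1) -> val=1, acc = 6 + 1*2 = 8, yield 8.
Step 4: send(10) -> val=10, acc = 8 + 10*2 = 28, yield 28.
Therefore result = 28.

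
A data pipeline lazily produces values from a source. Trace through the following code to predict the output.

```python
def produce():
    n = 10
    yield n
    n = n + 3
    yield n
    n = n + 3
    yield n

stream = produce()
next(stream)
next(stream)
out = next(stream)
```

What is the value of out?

Step 1: Trace through generator execution:
  Yield 1: n starts at 10, yield 10
  Yield 2: n = 10 + 3 = 13, yield 13
  Yield 3: n = 13 + 3 = 16, yield 16
Step 2: First next() gets 10, second next() gets the second value, third next() yields 16.
Therefore out = 16.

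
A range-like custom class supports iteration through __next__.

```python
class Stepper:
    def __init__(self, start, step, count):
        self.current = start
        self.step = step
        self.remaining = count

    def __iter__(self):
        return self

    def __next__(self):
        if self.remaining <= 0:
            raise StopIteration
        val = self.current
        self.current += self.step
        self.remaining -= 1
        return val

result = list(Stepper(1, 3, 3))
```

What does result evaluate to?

Step 1: Stepper starts at 1, increments by 3, for 3 steps:
  Yield 1, then current += 3
  Yield 4, then current += 3
  Yield 7, then current += 3
Therefore result = [1, 4, 7].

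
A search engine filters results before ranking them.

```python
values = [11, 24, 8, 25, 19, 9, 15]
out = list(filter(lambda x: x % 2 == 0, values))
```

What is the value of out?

Step 1: Filter elements divisible by 2:
  11 % 2 = 1: removed
  24 % 2 = 0: kept
  8 % 2 = 0: kept
  25 % 2 = 1: removed
  19 % 2 = 1: removed
  9 % 2 = 1: removed
  15 % 2 = 1: removed
Therefore out = [24, 8].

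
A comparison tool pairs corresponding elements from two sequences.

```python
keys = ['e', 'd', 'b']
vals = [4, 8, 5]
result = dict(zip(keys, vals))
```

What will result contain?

Step 1: zip pairs keys with values:
  'e' -> 4
  'd' -> 8
  'b' -> 5
Therefore result = {'e': 4, 'd': 8, 'b': 5}.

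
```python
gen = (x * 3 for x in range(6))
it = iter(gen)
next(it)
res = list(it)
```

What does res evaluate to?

Step 1: Generator produces [0, 3, 6, 9, 12, 15].
Step 2: next(it) consumes first element (0).
Step 3: list(it) collects remaining: [3, 6, 9, 12, 15].
Therefore res = [3, 6, 9, 12, 15].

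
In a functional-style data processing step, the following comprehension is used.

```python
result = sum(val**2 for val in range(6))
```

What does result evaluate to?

Step 1: Compute val**2 for each val in range(6):
  val=0: 0**2 = 0
  val=1: 1**2 = 1
  val=2: 2**2 = 4
  val=3: 3**2 = 9
  val=4: 4**2 = 16
  val=5: 5**2 = 25
Step 2: sum = 0 + 1 + 4 + 9 + 16 + 25 = 55.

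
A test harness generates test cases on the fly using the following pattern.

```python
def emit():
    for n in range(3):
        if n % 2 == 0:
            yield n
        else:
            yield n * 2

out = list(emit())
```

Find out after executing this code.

Step 1: For each n in range(3), yield n if even, else n*2:
  n=0 (even): yield 0
  n=1 (odd): yield 1*2 = 2
  n=2 (even): yield 2
Therefore out = [0, 2, 2].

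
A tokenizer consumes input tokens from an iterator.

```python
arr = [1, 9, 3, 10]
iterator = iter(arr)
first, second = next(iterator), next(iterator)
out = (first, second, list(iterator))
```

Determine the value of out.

Step 1: Create iterator over [1, 9, 3, 10].
Step 2: first = 1, second = 9.
Step 3: Remaining elements: [3, 10].
Therefore out = (1, 9, [3, 10]).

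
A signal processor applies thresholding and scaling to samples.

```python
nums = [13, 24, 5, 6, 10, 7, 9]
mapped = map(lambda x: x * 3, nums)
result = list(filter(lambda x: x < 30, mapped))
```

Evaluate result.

Step 1: Map x * 3:
  13 -> 39
  24 -> 72
  5 -> 15
  6 -> 18
  10 -> 30
  7 -> 21
  9 -> 27
Step 2: Filter for < 30:
  39: removed
  72: removed
  15: kept
  18: kept
  30: removed
  21: kept
  27: kept
Therefore result = [15, 18, 21, 27].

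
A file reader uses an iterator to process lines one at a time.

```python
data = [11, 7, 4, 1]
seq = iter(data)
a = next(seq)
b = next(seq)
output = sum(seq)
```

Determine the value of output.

Step 1: Create iterator over [11, 7, 4, 1].
Step 2: a = next() = 11, b = next() = 7.
Step 3: sum() of remaining [4, 1] = 5.
Therefore output = 5.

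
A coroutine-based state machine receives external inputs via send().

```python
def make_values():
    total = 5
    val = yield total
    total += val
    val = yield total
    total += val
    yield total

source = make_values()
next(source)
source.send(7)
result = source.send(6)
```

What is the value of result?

Step 1: next() -> yield total=5.
Step 2: send(7) -> val=7, total = 5+7 = 12, yield 12.
Step 3: send(6) -> val=6, total = 12+6 = 18, yield 18.
Therefore result = 18.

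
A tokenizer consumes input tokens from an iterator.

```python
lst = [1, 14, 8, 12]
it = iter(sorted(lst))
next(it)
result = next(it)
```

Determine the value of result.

Step 1: sorted([1, 14, 8, 12]) = [1, 8, 12, 14].
Step 2: Create iterator and skip 1 elements.
Step 3: next() returns 8.
Therefore result = 8.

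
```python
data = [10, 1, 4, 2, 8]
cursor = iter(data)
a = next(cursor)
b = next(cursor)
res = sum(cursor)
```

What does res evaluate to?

Step 1: Create iterator over [10, 1, 4, 2, 8].
Step 2: a = next() = 10, b = next() = 1.
Step 3: sum() of remaining [4, 2, 8] = 14.
Therefore res = 14.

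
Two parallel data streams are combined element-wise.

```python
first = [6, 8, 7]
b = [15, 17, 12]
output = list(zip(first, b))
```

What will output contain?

Step 1: zip pairs elements at same index:
  Index 0: (6, 15)
  Index 1: (8, 17)
  Index 2: (7, 12)
Therefore output = [(6, 15), (8, 17), (7, 12)].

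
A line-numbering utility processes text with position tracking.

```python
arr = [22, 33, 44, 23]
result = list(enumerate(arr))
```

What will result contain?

Step 1: enumerate pairs each element with its index:
  (0, 22)
  (1, 33)
  (2, 44)
  (3, 23)
Therefore result = [(0, 22), (1, 33), (2, 44), (3, 23)].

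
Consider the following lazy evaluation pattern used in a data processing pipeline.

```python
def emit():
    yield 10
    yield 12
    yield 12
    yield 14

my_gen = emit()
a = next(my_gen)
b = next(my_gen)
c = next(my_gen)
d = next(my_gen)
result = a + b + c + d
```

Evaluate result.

Step 1: Create generator and consume all values:
  a = next(my_gen) = 10
  b = next(my_gen) = 12
  c = next(my_gen) = 12
  d = next(my_gen) = 14
Step 2: result = 10 + 12 + 12 + 14 = 48.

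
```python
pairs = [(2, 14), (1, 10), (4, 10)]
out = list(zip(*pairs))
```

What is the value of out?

Step 1: zip(*pairs) transposes: unzips [(2, 14), (1, 10), (4, 10)] into separate sequences.
Step 2: First elements: (2, 1, 4), second elements: (14, 10, 10).
Therefore out = [(2, 1, 4), (14, 10, 10)].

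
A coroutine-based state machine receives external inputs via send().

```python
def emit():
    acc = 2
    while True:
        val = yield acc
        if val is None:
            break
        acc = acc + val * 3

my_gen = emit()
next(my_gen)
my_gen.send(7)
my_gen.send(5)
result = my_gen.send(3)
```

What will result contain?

Step 1: next() -> yield acc=2.
Step 2: send(7) -> val=7, acc = 2 + 7*3 = 23, yield 23.
Step 3: send(5) -> val=5, acc = 23 + 5*3 = 38, yield 38.
Step 4: send(3) -> val=3, acc = 38 + 3*3 = 47, yield 47.
Therefore result = 47.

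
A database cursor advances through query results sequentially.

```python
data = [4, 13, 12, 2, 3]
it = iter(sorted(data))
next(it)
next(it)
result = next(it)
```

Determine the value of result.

Step 1: sorted([4, 13, 12, 2, 3]) = [2, 3, 4, 12, 13].
Step 2: Create iterator and skip 2 elements.
Step 3: next() returns 4.
Therefore result = 4.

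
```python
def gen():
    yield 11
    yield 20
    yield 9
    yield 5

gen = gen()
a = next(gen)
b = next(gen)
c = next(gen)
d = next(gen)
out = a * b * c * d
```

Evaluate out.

Step 1: Create generator and consume all values:
  a = next(gen) = 11
  b = next(gen) = 20
  c = next(gen) = 9
  d = next(gen) = 5
Step 2: out = 11 * 20 * 9 * 5 = 9900.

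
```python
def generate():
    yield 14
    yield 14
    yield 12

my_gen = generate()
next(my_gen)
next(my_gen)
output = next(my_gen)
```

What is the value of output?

Step 1: generate() creates a generator.
Step 2: next(my_gen) yields 14 (consumed and discarded).
Step 3: next(my_gen) yields 14 (consumed and discarded).
Step 4: next(my_gen) yields 12, assigned to output.
Therefore output = 12.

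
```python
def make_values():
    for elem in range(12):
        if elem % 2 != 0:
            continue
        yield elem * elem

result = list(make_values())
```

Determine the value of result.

Step 1: Only yield elem**2 when elem is divisible by 2:
  elem=0: 0 % 2 == 0, yield 0**2 = 0
  elem=2: 2 % 2 == 0, yield 2**2 = 4
  elem=4: 4 % 2 == 0, yield 4**2 = 16
  elem=6: 6 % 2 == 0, yield 6**2 = 36
  elem=8: 8 % 2 == 0, yield 8**2 = 64
  elem=10: 10 % 2 == 0, yield 10**2 = 100
Therefore result = [0, 4, 16, 36, 64, 100].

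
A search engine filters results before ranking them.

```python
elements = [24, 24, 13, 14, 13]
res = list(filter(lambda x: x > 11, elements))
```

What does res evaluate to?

Step 1: Filter elements > 11:
  24: kept
  24: kept
  13: kept
  14: kept
  13: kept
Therefore res = [24, 24, 13, 14, 13].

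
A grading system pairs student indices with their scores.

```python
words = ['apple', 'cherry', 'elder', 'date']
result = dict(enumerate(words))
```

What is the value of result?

Step 1: enumerate pairs indices with words:
  0 -> 'apple'
  1 -> 'cherry'
  2 -> 'elder'
  3 -> 'date'
Therefore result = {0: 'apple', 1: 'cherry', 2: 'elder', 3: 'date'}.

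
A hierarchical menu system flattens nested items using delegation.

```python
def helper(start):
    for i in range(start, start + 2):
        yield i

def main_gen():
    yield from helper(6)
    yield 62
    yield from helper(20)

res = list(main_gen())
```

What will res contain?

Step 1: main_gen() delegates to helper(6):
  yield 6
  yield 7
Step 2: yield 62
Step 3: Delegates to helper(20):
  yield 20
  yield 21
Therefore res = [6, 7, 62, 20, 21].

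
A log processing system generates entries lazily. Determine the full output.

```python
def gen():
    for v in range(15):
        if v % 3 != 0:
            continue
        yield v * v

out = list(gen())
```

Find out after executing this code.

Step 1: Only yield v**2 when v is divisible by 3:
  v=0: 0 % 3 == 0, yield 0**2 = 0
  v=3: 3 % 3 == 0, yield 3**2 = 9
  v=6: 6 % 3 == 0, yield 6**2 = 36
  v=9: 9 % 3 == 0, yield 9**2 = 81
  v=12: 12 % 3 == 0, yield 12**2 = 144
Therefore out = [0, 9, 36, 81, 144].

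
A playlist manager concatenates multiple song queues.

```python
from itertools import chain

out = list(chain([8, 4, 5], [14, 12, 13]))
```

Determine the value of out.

Step 1: chain() concatenates iterables: [8, 4, 5] + [14, 12, 13].
Therefore out = [8, 4, 5, 14, 12, 13].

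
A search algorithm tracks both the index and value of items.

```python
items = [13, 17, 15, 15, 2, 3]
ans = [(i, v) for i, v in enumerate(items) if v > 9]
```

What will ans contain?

Step 1: Filter enumerate([13, 17, 15, 15, 2, 3]) keeping v > 9:
  (0, 13): 13 > 9, included
  (1, 17): 17 > 9, included
  (2, 15): 15 > 9, included
  (3, 15): 15 > 9, included
  (4, 2): 2 <= 9, excluded
  (5, 3): 3 <= 9, excluded
Therefore ans = [(0, 13), (1, 17), (2, 15), (3, 15)].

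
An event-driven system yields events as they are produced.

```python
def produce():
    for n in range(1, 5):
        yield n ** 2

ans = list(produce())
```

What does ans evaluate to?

Step 1: For each n in range(1, 5), yield n**2:
  n=1: yield 1**2 = 1
  n=2: yield 2**2 = 4
  n=3: yield 3**2 = 9
  n=4: yield 4**2 = 16
Therefore ans = [1, 4, 9, 16].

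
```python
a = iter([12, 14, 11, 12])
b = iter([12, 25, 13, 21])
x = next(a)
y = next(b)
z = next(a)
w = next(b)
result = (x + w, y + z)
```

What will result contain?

Step 1: a iterates [12, 14, 11, 12], b iterates [12, 25, 13, 21].
Step 2: x = next(a) = 12, y = next(b) = 12.
Step 3: z = next(a) = 14, w = next(b) = 25.
Step 4: result = (12 + 25, 12 + 14) = (37, 26).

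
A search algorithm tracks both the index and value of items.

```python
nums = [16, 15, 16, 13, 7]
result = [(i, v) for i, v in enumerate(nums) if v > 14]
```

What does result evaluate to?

Step 1: Filter enumerate([16, 15, 16, 13, 7]) keeping v > 14:
  (0, 16): 16 > 14, included
  (1, 15): 15 > 14, included
  (2, 16): 16 > 14, included
  (3, 13): 13 <= 14, excluded
  (4, 7): 7 <= 14, excluded
Therefore result = [(0, 16), (1, 15), (2, 16)].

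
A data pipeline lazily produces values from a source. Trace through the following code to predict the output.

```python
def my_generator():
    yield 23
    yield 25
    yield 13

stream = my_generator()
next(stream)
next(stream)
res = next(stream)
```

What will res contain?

Step 1: my_generator() creates a generator.
Step 2: next(stream) yields 23 (consumed and discarded).
Step 3: next(stream) yields 25 (consumed and discarded).
Step 4: next(stream) yields 13, assigned to res.
Therefore res = 13.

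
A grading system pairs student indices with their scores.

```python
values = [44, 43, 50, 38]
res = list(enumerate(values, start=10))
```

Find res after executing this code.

Step 1: enumerate with start=10:
  (10, 44)
  (11, 43)
  (12, 50)
  (13, 38)
Therefore res = [(10, 44), (11, 43), (12, 50), (13, 38)].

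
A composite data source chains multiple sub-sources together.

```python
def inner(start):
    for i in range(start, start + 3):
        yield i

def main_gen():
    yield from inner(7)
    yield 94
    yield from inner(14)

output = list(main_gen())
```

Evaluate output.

Step 1: main_gen() delegates to inner(7):
  yield 7
  yield 8
  yield 9
Step 2: yield 94
Step 3: Delegates to inner(14):
  yield 14
  yield 15
  yield 16
Therefore output = [7, 8, 9, 94, 14, 15, 16].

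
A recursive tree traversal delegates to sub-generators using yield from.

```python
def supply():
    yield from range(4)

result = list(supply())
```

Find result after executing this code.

Step 1: yield from delegates to the iterable, yielding each element.
Step 2: Collected values: [0, 1, 2, 3].
Therefore result = [0, 1, 2, 3].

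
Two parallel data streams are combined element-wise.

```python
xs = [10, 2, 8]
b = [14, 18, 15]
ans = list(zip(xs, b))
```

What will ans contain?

Step 1: zip pairs elements at same index:
  Index 0: (10, 14)
  Index 1: (2, 18)
  Index 2: (8, 15)
Therefore ans = [(10, 14), (2, 18), (8, 15)].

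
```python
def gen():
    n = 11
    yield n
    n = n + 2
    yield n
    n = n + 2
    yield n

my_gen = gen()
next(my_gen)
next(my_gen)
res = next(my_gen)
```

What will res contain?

Step 1: Trace through generator execution:
  Yield 1: n starts at 11, yield 11
  Yield 2: n = 11 + 2 = 13, yield 13
  Yield 3: n = 13 + 2 = 15, yield 15
Step 2: First next() gets 11, second next() gets the second value, third next() yields 15.
Therefore res = 15.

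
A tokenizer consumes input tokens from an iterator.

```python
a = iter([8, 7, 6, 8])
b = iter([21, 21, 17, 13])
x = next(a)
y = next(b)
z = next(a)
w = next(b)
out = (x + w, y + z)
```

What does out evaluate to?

Step 1: a iterates [8, 7, 6, 8], b iterates [21, 21, 17, 13].
Step 2: x = next(a) = 8, y = next(b) = 21.
Step 3: z = next(a) = 7, w = next(b) = 21.
Step 4: out = (8 + 21, 21 + 7) = (29, 28).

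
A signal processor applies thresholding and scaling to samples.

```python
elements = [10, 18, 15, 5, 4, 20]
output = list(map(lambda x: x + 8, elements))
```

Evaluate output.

Step 1: Apply lambda x: x + 8 to each element:
  10 -> 18
  18 -> 26
  15 -> 23
  5 -> 13
  4 -> 12
  20 -> 28
Therefore output = [18, 26, 23, 13, 12, 28].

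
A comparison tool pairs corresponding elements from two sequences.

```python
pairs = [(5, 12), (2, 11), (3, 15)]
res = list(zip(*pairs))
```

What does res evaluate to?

Step 1: zip(*pairs) transposes: unzips [(5, 12), (2, 11), (3, 15)] into separate sequences.
Step 2: First elements: (5, 2, 3), second elements: (12, 11, 15).
Therefore res = [(5, 2, 3), (12, 11, 15)].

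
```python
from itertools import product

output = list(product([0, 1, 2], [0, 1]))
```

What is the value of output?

Step 1: product([0, 1, 2], [0, 1]) gives all pairs:
  (0, 0)
  (0, 1)
  (1, 0)
  (1, 1)
  (2, 0)
  (2, 1)
Therefore output = [(0, 0), (0, 1), (1, 0), (1, 1), (2, 0), (2, 1)].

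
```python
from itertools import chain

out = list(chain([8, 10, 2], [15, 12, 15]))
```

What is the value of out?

Step 1: chain() concatenates iterables: [8, 10, 2] + [15, 12, 15].
Therefore out = [8, 10, 2, 15, 12, 15].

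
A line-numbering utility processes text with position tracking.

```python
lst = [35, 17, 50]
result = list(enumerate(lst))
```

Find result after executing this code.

Step 1: enumerate pairs each element with its index:
  (0, 35)
  (1, 17)
  (2, 50)
Therefore result = [(0, 35), (1, 17), (2, 50)].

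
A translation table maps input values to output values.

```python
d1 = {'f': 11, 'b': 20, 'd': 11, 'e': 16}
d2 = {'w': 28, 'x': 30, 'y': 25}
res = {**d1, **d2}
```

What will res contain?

Step 1: Merge d1 and d2 (d2 values override on key conflicts).
Step 2: d1 has keys ['f', 'b', 'd', 'e'], d2 has keys ['w', 'x', 'y'].
Therefore res = {'f': 11, 'b': 20, 'd': 11, 'e': 16, 'w': 28, 'x': 30, 'y': 25}.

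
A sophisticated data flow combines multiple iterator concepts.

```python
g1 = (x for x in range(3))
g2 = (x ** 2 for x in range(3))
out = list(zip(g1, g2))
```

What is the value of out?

Step 1: g1 produces [0, 1, 2].
Step 2: g2 produces [0, 1, 4].
Step 3: zip pairs them: [(0, 0), (1, 1), (2, 4)].
Therefore out = [(0, 0), (1, 1), (2, 4)].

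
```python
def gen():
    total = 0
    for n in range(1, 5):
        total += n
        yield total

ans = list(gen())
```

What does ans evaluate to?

Step 1: Generator accumulates running sum:
  n=1: total = 1, yield 1
  n=2: total = 3, yield 3
  n=3: total = 6, yield 6
  n=4: total = 10, yield 10
Therefore ans = [1, 3, 6, 10].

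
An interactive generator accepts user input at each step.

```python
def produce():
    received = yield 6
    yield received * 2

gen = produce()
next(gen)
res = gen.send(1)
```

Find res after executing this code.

Step 1: next(gen) advances to first yield, producing 6.
Step 2: send(1) resumes, received = 1.
Step 3: yield received * 2 = 1 * 2 = 2.
Therefore res = 2.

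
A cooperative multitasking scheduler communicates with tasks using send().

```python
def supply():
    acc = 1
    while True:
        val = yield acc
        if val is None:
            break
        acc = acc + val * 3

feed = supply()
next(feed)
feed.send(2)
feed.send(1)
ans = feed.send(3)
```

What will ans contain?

Step 1: next() -> yield acc=1.
Step 2: send(2) -> val=2, acc = 1 + 2*3 = 7, yield 7.
Step 3: send(1) -> val=1, acc = 7 + 1*3 = 10, yield 10.
Step 4: send(3) -> val=3, acc = 10 + 3*3 = 19, yield 19.
Therefore ans = 19.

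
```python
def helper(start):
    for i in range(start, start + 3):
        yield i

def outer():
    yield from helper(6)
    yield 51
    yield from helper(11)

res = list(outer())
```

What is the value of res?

Step 1: outer() delegates to helper(6):
  yield 6
  yield 7
  yield 8
Step 2: yield 51
Step 3: Delegates to helper(11):
  yield 11
  yield 12
  yield 13
Therefore res = [6, 7, 8, 51, 11, 12, 13].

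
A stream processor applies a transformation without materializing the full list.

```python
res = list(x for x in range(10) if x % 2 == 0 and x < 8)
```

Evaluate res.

Step 1: Filter range(10) where x % 2 == 0 and x < 8:
  x=0: both conditions met, included
  x=1: excluded (1 % 2 != 0)
  x=2: both conditions met, included
  x=3: excluded (3 % 2 != 0)
  x=4: both conditions met, included
  x=5: excluded (5 % 2 != 0)
  x=6: both conditions met, included
  x=7: excluded (7 % 2 != 0)
  x=8: excluded (8 >= 8)
  x=9: excluded (9 % 2 != 0, 9 >= 8)
Therefore res = [0, 2, 4, 6].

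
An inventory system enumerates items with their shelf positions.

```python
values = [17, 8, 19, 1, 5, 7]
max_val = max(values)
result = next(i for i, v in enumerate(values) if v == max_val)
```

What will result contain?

Step 1: max([17, 8, 19, 1, 5, 7]) = 19.
Step 2: Find first index where value == 19:
  Index 0: 17 != 19
  Index 1: 8 != 19
  Index 2: 19 == 19, found!
Therefore result = 2.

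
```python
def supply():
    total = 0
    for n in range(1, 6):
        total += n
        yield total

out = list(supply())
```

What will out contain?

Step 1: Generator accumulates running sum:
  n=1: total = 1, yield 1
  n=2: total = 3, yield 3
  n=3: total = 6, yield 6
  n=4: total = 10, yield 10
  n=5: total = 15, yield 15
Therefore out = [1, 3, 6, 10, 15].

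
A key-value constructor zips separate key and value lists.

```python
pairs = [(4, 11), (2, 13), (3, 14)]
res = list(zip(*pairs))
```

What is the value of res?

Step 1: zip(*pairs) transposes: unzips [(4, 11), (2, 13), (3, 14)] into separate sequences.
Step 2: First elements: (4, 2, 3), second elements: (11, 13, 14).
Therefore res = [(4, 2, 3), (11, 13, 14)].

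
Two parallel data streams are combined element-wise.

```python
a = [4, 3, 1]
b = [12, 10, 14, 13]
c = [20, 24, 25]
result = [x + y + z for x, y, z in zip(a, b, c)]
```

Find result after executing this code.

Step 1: zip three lists (truncates to shortest, len=3):
  4 + 12 + 20 = 36
  3 + 10 + 24 = 37
  1 + 14 + 25 = 40
Therefore result = [36, 37, 40].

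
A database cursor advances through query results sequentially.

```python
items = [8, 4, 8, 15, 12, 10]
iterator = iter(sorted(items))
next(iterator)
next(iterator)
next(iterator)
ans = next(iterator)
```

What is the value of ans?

Step 1: sorted([8, 4, 8, 15, 12, 10]) = [4, 8, 8, 10, 12, 15].
Step 2: Create iterator and skip 3 elements.
Step 3: next() returns 10.
Therefore ans = 10.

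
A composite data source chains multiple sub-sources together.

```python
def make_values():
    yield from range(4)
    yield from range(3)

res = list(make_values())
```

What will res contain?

Step 1: Trace yields in order:
  yield 0
  yield 1
  yield 2
  yield 3
  yield 0
  yield 1
  yield 2
Therefore res = [0, 1, 2, 3, 0, 1, 2].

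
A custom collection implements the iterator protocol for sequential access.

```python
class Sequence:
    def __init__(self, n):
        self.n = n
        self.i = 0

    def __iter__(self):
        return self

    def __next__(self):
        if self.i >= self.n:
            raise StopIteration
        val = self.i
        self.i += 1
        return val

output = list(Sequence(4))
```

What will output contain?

Step 1: Sequence(4) creates an iterator counting 0 to 3.
Step 2: list() consumes all values: [0, 1, 2, 3].
Therefore output = [0, 1, 2, 3].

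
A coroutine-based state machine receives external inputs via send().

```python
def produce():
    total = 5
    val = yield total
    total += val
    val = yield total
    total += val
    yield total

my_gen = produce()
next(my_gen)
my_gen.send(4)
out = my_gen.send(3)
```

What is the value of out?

Step 1: next() -> yield total=5.
Step 2: send(4) -> val=4, total = 5+4 = 9, yield 9.
Step 3: send(3) -> val=3, total = 9+3 = 12, yield 12.
Therefore out = 12.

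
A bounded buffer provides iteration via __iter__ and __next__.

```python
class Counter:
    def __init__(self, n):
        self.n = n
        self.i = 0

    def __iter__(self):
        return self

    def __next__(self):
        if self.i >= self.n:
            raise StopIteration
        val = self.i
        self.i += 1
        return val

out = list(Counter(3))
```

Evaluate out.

Step 1: Counter(3) creates an iterator counting 0 to 2.
Step 2: list() consumes all values: [0, 1, 2].
Therefore out = [0, 1, 2].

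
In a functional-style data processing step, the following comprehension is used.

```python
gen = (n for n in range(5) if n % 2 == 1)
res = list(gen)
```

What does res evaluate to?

Step 1: Filter range(5) keeping only odd values:
  n=0: even, excluded
  n=1: odd, included
  n=2: even, excluded
  n=3: odd, included
  n=4: even, excluded
Therefore res = [1, 3].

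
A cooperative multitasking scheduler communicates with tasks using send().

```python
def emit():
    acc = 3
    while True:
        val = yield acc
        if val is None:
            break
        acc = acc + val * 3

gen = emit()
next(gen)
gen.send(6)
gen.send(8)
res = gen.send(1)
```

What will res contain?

Step 1: next() -> yield acc=3.
Step 2: send(6) -> val=6, acc = 3 + 6*3 = 21, yield 21.
Step 3: send(8) -> val=8, acc = 21 + 8*3 = 45, yield 45.
Step 4: send(1) -> val=1, acc = 45 + 1*3 = 48, yield 48.
Therefore res = 48.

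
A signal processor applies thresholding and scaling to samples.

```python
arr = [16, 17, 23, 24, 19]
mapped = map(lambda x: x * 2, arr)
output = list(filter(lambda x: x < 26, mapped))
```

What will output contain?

Step 1: Map x * 2:
  16 -> 32
  17 -> 34
  23 -> 46
  24 -> 48
  19 -> 38
Step 2: Filter for < 26:
  32: removed
  34: removed
  46: removed
  48: removed
  38: removed
Therefore output = [].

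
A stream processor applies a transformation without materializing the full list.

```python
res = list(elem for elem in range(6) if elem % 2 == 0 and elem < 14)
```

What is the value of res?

Step 1: Filter range(6) where elem % 2 == 0 and elem < 14:
  elem=0: both conditions met, included
  elem=1: excluded (1 % 2 != 0)
  elem=2: both conditions met, included
  elem=3: excluded (3 % 2 != 0)
  elem=4: both conditions met, included
  elem=5: excluded (5 % 2 != 0)
Therefore res = [0, 2, 4].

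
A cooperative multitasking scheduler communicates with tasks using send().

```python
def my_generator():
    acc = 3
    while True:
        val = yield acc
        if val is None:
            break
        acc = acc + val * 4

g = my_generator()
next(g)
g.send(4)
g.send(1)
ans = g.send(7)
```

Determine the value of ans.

Step 1: next() -> yield acc=3.
Step 2: send(4) -> val=4, acc = 3 + 4*4 = 19, yield 19.
Step 3: send(1) -> val=1, acc = 19 + 1*4 = 23, yield 23.
Step 4: send(7) -> val=7, acc = 23 + 7*4 = 51, yield 51.
Therefore ans = 51.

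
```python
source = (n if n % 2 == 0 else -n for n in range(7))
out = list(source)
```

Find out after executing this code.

Step 1: For each n in range(7), yield n if even, else -n:
  n=0: even, yield 0
  n=1: odd, yield -1
  n=2: even, yield 2
  n=3: odd, yield -3
  n=4: even, yield 4
  n=5: odd, yield -5
  n=6: even, yield 6
Therefore out = [0, -1, 2, -3, 4, -5, 6].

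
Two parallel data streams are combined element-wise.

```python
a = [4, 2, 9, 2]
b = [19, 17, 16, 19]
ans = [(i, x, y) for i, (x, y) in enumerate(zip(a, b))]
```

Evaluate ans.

Step 1: enumerate(zip(a, b)) gives index with paired elements:
  i=0: (4, 19)
  i=1: (2, 17)
  i=2: (9, 16)
  i=3: (2, 19)
Therefore ans = [(0, 4, 19), (1, 2, 17), (2, 9, 16), (3, 2, 19)].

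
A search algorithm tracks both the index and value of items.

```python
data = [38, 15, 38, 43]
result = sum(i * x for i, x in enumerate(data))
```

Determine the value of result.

Step 1: Compute i * x for each (i, x) in enumerate([38, 15, 38, 43]):
  i=0, x=38: 0*38 = 0
  i=1, x=15: 1*15 = 15
  i=2, x=38: 2*38 = 76
  i=3, x=43: 3*43 = 129
Step 2: sum = 0 + 15 + 76 + 129 = 220.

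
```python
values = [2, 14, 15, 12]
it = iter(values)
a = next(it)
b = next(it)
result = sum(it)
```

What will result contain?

Step 1: Create iterator over [2, 14, 15, 12].
Step 2: a = next() = 2, b = next() = 14.
Step 3: sum() of remaining [15, 12] = 27.
Therefore result = 27.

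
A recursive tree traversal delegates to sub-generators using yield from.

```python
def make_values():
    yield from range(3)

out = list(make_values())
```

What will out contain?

Step 1: yield from delegates to the iterable, yielding each element.
Step 2: Collected values: [0, 1, 2].
Therefore out = [0, 1, 2].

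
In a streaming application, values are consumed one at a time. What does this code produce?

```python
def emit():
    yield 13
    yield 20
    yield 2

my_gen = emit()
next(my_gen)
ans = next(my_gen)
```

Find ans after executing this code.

Step 1: emit() creates a generator.
Step 2: next(my_gen) yields 13 (consumed and discarded).
Step 3: next(my_gen) yields 20, assigned to ans.
Therefore ans = 20.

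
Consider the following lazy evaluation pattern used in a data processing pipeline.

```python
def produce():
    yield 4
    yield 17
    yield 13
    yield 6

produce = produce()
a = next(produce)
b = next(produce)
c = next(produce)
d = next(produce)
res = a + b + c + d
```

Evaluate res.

Step 1: Create generator and consume all values:
  a = next(produce) = 4
  b = next(produce) = 17
  c = next(produce) = 13
  d = next(produce) = 6
Step 2: res = 4 + 17 + 13 + 6 = 40.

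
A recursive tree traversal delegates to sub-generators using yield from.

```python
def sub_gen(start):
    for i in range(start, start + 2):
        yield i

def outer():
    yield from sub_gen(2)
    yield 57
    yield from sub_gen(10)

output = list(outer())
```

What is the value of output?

Step 1: outer() delegates to sub_gen(2):
  yield 2
  yield 3
Step 2: yield 57
Step 3: Delegates to sub_gen(10):
  yield 10
  yield 11
Therefore output = [2, 3, 57, 10, 11].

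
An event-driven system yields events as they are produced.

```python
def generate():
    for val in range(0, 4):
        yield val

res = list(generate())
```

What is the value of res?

Step 1: The generator yields each value from range(0, 4).
Step 2: list() consumes all yields: [0, 1, 2, 3].
Therefore res = [0, 1, 2, 3].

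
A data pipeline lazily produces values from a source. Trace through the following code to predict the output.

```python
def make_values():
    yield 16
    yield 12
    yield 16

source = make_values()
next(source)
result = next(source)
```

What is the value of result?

Step 1: make_values() creates a generator.
Step 2: next(source) yields 16 (consumed and discarded).
Step 3: next(source) yields 12, assigned to result.
Therefore result = 12.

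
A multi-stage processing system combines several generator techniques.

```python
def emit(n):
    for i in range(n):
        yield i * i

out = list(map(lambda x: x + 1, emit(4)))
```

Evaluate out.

Step 1: emit(4) yields squares: [0, 1, 4, 9].
Step 2: map adds 1 to each: [1, 2, 5, 10].
Therefore out = [1, 2, 5, 10].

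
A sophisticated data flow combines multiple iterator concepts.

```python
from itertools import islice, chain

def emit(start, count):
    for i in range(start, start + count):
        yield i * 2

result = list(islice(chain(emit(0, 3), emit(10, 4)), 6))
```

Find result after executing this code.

Step 1: emit(0, 3) yields [0, 2, 4].
Step 2: emit(10, 4) yields [20, 22, 24, 26].
Step 3: chain concatenates: [0, 2, 4, 20, 22, 24, 26].
Step 4: islice takes first 6: [0, 2, 4, 20, 22, 24].
Therefore result = [0, 2, 4, 20, 22, 24].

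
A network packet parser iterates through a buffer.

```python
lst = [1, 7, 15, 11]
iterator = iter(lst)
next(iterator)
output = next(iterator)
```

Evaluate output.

Step 1: Create iterator over [1, 7, 15, 11].
Step 2: next() consumes 1.
Step 3: next() returns 7.
Therefore output = 7.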